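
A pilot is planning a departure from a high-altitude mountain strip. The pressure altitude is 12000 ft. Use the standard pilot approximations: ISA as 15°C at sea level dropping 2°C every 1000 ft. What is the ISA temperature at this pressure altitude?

ISA temperature = 15 − 2 × (12000/1000) = 15 − 24 = -9°C.

-9°C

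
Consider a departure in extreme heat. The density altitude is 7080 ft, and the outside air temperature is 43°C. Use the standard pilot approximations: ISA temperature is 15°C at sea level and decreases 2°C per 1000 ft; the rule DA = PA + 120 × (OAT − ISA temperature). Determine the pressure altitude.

3000 ft

DA = PA + 120 × (OAT − (15 − 2·PA/1000)) = PA + 120·OAT − 1800 + 0.24·PA = 1.24·PA + 120·OAT − 1800.
So 1.24·PA = 7080 − 120 × 43 + 1800 = 3720.
PA = 3720 / 1.24 = 3000 ft.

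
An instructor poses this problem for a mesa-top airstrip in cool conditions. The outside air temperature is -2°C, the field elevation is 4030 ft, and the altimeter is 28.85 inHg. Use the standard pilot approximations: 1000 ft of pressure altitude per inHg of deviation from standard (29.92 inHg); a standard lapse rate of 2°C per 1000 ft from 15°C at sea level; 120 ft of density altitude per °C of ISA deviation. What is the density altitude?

Pressure altitude = 4030 + (29.92 − 28.85) × 1000 = 4030 + (+1070) = 5100 ft.
ISA temperature at 5100 ft = 15 − 2 × (5100/1000) = 4.8°C.
ISA deviation = -2 − 4.8 = -6.8°C.
Density altitude = 5100 + 120 × (-6.8) = 4284 ft.

4284 ft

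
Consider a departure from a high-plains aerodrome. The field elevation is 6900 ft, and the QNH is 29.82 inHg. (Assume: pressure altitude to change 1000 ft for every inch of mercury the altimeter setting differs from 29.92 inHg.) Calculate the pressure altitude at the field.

7000 ft

Pressure correction = (29.92 − 29.82) × 1000 = +100 ft.
Pressure altitude = 6900 + (+100) = 7000 ft.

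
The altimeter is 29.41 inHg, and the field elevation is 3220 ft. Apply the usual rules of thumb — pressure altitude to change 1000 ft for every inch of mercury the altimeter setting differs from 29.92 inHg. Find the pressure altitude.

Pressure correction = (29.92 − 29.41) × 1000 = +510 ft.
Pressure altitude = 3220 + (+510) = 3730 ft.

3730 ft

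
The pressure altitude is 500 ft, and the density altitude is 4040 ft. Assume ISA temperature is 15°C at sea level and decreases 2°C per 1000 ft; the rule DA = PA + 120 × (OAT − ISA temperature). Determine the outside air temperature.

Density altitude − pressure altitude = 4040 − 500 = +3540 ft.
At 120 ft/°C that is an ISA deviation of 3540/120 = +29.5°C.
ISA temperature at 500 ft = 15 − 2 × (500/1000) = 14°C.
OAT = ISA + deviation = 14 + (+29.5) = 43.5°C.

43.5°C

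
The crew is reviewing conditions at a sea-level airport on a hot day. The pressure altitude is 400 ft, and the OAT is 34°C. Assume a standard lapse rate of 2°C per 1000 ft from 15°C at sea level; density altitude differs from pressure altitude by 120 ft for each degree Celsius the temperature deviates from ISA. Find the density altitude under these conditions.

ISA temperature at 400 ft = 15 − 2 × (400/1000) = 14.2°C.
ISA deviation = 34 − 14.2 = +19.8°C.
Density altitude = 400 + 120 × (19.8) = 400 + (+2376) = 2776 ft.

2776 ft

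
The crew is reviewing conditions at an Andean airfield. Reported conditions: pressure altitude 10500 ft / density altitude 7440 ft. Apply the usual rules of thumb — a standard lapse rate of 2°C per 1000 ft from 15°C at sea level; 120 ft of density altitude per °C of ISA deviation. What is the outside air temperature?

-31.5°C

Density altitude − pressure altitude = 7440 − 10500 = -3060 ft.
At 120 ft/°C that is an ISA deviation of -3060/120 = -25.5°C.
ISA temperature at 10500 ft = 15 − 2 × (10500/1000) = -6°C.
OAT = ISA + deviation = -6 + (-25.5) = -31.5°C.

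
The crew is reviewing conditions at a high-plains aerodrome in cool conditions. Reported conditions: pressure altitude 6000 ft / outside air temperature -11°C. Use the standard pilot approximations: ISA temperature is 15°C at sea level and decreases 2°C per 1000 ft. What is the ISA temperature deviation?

ISA-14°C

ISA temperature at 6000 ft = 15 − 2 × (6000/1000) = 3°C.
Deviation = OAT − ISA = -11 − 3 = -14°C.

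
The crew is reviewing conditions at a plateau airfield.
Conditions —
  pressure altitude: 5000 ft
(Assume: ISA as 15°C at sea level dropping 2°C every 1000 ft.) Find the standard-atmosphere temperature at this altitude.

ISA temperature = 15 − 2 × (5000/1000) = 15 − 10 = 5°C.

5°C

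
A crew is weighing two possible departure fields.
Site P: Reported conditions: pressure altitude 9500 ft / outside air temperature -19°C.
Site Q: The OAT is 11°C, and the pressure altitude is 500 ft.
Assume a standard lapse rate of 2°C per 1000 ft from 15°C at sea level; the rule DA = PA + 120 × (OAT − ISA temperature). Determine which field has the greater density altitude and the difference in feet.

Site P by 7560 ft

Site P: ISA temp = -4°C, deviation -15°C, DA = 9500 + 120 × (-15) = 7700 ft.
Site Q: ISA temp = 14°C, deviation -3°C, DA = 500 + 120 × (-3) = 140 ft.
Site P is higher by 7700 − 140 = 7560 ft.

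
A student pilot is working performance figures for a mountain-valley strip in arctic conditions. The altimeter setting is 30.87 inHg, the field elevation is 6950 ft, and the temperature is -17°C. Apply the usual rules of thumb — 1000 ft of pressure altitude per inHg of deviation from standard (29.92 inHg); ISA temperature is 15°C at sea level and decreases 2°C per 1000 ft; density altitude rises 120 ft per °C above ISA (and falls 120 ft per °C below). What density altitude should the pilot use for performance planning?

3600 ft

Pressure altitude = 6950 + (29.92 − 30.87) × 1000 = 6950 + (-950) = 6000 ft.
ISA temperature at 6000 ft = 15 − 2 × (6000/1000) = 3°C.
ISA deviation = -17 − 3 = -20°C.
Density altitude = 6000 + 120 × (-20) = 3600 ft.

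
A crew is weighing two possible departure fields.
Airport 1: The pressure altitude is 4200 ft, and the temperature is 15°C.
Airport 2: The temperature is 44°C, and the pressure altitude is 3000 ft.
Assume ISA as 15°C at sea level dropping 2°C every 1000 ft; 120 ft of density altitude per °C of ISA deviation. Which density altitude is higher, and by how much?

Airport 1: ISA temp = 6.6°C, deviation +8.4°C, DA = 4200 + 120 × 8.4 = 5208 ft.
Airport 2: ISA temp = 9°C, deviation +35°C, DA = 3000 + 120 × 35 = 7200 ft.
Airport 2 is higher by 7200 − 5208 = 1992 ft.

Airport 2 by 1992 ft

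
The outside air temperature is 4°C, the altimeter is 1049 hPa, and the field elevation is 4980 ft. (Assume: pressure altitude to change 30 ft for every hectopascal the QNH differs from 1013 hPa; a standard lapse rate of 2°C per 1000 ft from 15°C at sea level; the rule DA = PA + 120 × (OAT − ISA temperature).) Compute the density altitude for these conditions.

3516 ft

Pressure altitude = 4980 + (1013 − 1049) × 30 = 4980 + (-1080) = 3900 ft.
ISA temperature at 3900 ft = 15 − 2 × (3900/1000) = 7.2°C.
ISA deviation = 4 − 7.2 = -3.2°C.
Density altitude = 3900 + 120 × (-3.2) = 3516 ft.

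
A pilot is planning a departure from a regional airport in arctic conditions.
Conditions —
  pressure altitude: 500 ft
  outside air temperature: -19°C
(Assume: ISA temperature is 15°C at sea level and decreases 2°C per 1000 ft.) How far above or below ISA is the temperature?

ISA temperature at 500 ft = 15 − 2 × (500/1000) = 14°C.
Deviation = OAT − ISA = -19 − 14 = -33°C.

ISA-33°C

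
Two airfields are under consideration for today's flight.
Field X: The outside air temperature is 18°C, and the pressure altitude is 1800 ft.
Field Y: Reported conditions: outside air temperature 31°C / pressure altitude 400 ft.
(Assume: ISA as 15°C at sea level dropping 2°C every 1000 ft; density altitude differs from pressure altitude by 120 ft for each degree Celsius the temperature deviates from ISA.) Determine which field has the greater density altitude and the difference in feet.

Field X: ISA temp = 11.4°C, deviation +6.6°C, DA = 1800 + 120 × 6.6 = 2592 ft.
Field Y: ISA temp = 14.2°C, deviation +16.8°C, DA = 400 + 120 × 16.8 = 2416 ft.
Field X is higher by 2592 − 2416 = 176 ft.

Field X by 176 ft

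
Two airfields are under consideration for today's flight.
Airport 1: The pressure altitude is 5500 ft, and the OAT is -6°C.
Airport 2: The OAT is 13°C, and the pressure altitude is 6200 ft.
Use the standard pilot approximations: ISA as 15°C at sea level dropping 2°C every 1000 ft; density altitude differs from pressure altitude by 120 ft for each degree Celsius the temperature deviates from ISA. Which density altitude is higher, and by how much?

Airport 2 by 3148 ft

Airport 1: ISA temp = 4°C, deviation -10°C, DA = 5500 + 120 × (-10) = 4300 ft.
Airport 2: ISA temp = 2.6°C, deviation +10.4°C, DA = 6200 + 120 × 10.4 = 7448 ft.
Airport 2 is higher by 7448 − 4300 = 3148 ft.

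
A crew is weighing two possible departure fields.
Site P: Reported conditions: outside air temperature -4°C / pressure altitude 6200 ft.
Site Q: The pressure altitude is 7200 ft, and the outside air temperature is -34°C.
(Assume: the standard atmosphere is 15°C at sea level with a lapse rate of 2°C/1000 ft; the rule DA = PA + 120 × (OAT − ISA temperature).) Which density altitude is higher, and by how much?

Site P: ISA temp = 2.6°C, deviation -6.6°C, DA = 6200 + 120 × (-6.6) = 5408 ft.
Site Q: ISA temp = 0.6°C, deviation -34.6°C, DA = 7200 + 120 × (-34.6) = 3048 ft.
Site P is higher by 5408 − 3048 = 2360 ft.

Site P by 2360 ft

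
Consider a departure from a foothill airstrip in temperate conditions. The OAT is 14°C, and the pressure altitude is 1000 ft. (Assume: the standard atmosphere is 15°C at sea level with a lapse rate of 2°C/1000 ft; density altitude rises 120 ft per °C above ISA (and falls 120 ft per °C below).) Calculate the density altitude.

1120 ft

ISA temperature at 1000 ft = 15 − 2 × (1000/1000) = 13°C.
ISA deviation = 14 − 13 = +1°C.
Density altitude = 1000 + 120 × (1) = 1000 + (+120) = 1120 ft.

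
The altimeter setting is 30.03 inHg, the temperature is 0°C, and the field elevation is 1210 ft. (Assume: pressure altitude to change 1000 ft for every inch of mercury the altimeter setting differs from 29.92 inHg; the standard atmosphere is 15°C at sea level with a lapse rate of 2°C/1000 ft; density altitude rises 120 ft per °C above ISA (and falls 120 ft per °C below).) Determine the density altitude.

-436 ft

Pressure altitude = 1210 + (29.92 − 30.03) × 1000 = 1210 + (-110) = 1100 ft.
ISA temperature at 1100 ft = 15 − 2 × (1100/1000) = 12.8°C.
ISA deviation = 0 − 12.8 = -12.8°C.
Density altitude = 1100 + 120 × (-12.8) = -436 ft.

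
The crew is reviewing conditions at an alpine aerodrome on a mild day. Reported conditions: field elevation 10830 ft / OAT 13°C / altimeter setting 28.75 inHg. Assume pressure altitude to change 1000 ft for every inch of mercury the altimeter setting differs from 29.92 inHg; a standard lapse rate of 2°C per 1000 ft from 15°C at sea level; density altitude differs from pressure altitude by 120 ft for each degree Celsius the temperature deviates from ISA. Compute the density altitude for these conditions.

14640 ft

Pressure altitude = 10830 + (29.92 − 28.75) × 1000 = 10830 + (+1170) = 12000 ft.
ISA temperature at 12000 ft = 15 − 2 × (12000/1000) = -9°C.
ISA deviation = 13 − (-9) = +22°C.
Density altitude = 12000 + 120 × (22) = 14640 ft.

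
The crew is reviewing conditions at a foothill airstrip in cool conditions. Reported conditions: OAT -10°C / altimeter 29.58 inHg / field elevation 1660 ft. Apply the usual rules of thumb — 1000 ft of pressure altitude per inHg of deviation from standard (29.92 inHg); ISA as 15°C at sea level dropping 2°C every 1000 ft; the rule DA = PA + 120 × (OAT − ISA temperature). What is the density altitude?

Pressure altitude = 1660 + (29.92 − 29.58) × 1000 = 1660 + (+340) = 2000 ft.
ISA temperature at 2000 ft = 15 − 2 × (2000/1000) = 11°C.
ISA deviation = -10 − 11 = -21°C.
Density altitude = 2000 + 120 × (-21) = -520 ft.

-520 ft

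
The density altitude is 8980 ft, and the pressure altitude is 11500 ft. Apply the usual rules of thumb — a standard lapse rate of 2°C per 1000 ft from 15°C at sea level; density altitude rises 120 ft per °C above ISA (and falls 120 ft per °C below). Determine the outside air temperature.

-29°C

Density altitude − pressure altitude = 8980 − 11500 = -2520 ft.
At 120 ft/°C that is an ISA deviation of -2520/120 = -21°C.
ISA temperature at 11500 ft = 15 − 2 × (11500/1000) = -8°C.
OAT = ISA + deviation = -8 + (-21) = -29°C.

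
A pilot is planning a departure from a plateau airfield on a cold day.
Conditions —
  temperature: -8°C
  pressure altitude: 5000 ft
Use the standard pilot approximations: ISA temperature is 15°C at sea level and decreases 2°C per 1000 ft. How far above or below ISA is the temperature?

ISA-13°C

ISA temperature at 5000 ft = 15 − 2 × (5000/1000) = 5°C.
Deviation = OAT − ISA = -8 − 5 = -13°C.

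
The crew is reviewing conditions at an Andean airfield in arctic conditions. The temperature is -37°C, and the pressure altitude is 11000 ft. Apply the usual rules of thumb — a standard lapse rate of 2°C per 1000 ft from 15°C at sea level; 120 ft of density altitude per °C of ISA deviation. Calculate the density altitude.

ISA temperature at 11000 ft = 15 − 2 × (11000/1000) = -7°C.
ISA deviation = -37 − (-7) = -30°C.
Density altitude = 11000 + 120 × (-30) = 11000 + (-3600) = 7400 ft.

7400 ft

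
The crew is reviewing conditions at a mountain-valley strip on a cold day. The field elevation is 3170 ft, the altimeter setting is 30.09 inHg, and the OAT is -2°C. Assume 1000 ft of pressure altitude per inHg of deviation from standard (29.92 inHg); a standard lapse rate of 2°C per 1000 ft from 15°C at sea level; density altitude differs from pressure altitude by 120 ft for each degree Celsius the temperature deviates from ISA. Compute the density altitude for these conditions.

1680 ft

Pressure altitude = 3170 + (29.92 − 30.09) × 1000 = 3170 + (-170) = 3000 ft.
ISA temperature at 3000 ft = 15 − 2 × (3000/1000) = 9°C.
ISA deviation = -2 − 9 = -11°C.
Density altitude = 3000 + 120 × (-11) = 1680 ft.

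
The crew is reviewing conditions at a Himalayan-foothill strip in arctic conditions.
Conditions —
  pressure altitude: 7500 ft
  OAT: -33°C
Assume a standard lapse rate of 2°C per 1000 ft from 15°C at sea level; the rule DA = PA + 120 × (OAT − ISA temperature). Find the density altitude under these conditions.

ISA temperature at 7500 ft = 15 − 2 × (7500/1000) = 0°C.
ISA deviation = -33 − 0 = -33°C.
Density altitude = 7500 + 120 × (-33) = 7500 + (-3960) = 3540 ft.

3540 ft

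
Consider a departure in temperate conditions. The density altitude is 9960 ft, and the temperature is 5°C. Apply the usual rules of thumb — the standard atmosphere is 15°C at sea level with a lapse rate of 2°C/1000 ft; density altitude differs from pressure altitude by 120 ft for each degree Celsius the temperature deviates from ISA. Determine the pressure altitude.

9000 ft

DA = PA + 120 × (OAT − (15 − 2·PA/1000)) = PA + 120·OAT − 1800 + 0.24·PA = 1.24·PA + 120·OAT − 1800.
So 1.24·PA = 9960 − 120 × 5 + 1800 = 11160.
PA = 11160 / 1.24 = 9000 ft.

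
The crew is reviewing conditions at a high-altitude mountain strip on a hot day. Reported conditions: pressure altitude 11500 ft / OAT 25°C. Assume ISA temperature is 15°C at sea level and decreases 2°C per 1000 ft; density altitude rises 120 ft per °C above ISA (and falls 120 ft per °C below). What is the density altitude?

15460 ft

ISA temperature at 11500 ft = 15 − 2 × (11500/1000) = -8°C.
ISA deviation = 25 − (-8) = +33°C.
Density altitude = 11500 + 120 × (33) = 11500 + (+3960) = 15460 ft.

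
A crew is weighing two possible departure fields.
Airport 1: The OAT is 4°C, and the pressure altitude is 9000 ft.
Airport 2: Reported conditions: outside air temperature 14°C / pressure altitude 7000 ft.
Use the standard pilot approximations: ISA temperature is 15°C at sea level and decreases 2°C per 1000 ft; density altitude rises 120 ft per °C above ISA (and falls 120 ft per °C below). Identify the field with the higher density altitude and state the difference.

Airport 1: ISA temp = -3°C, deviation +7°C, DA = 9000 + 120 × 7 = 9840 ft.
Airport 2: ISA temp = 1°C, deviation +13°C, DA = 7000 + 120 × 13 = 8560 ft.
Airport 1 is higher by 9840 − 8560 = 1280 ft.

Airport 1 by 1280 ft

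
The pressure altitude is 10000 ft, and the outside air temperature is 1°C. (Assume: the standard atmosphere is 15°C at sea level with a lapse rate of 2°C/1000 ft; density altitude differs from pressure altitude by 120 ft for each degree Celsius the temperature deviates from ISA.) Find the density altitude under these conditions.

10720 ft

ISA temperature at 10000 ft = 15 − 2 × (10000/1000) = -5°C.
ISA deviation = 1 − (-5) = +6°C.
Density altitude = 10000 + 120 × (6) = 10000 + (+720) = 10720 ft.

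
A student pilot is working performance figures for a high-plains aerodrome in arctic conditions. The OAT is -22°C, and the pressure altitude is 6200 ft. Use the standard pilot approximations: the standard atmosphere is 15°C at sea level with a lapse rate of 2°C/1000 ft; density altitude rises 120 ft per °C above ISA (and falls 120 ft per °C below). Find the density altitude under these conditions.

ISA temperature at 6200 ft = 15 − 2 × (6200/1000) = 2.6°C.
ISA deviation = -22 − 2.6 = -24.6°C.
Density altitude = 6200 + 120 × (-24.6) = 6200 + (-2952) = 3248 ft.

3248 ft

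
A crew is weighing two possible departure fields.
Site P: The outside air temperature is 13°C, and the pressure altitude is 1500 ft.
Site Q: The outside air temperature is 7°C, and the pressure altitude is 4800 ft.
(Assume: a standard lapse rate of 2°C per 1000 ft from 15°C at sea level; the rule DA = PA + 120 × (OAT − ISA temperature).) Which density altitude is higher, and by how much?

Site P: ISA temp = 12°C, deviation +1°C, DA = 1500 + 120 × 1 = 1620 ft.
Site Q: ISA temp = 5.4°C, deviation +1.6°C, DA = 4800 + 120 × 1.6 = 4992 ft.
Site Q is higher by 4992 − 1620 = 3372 ft.

Site Q by 3372 ft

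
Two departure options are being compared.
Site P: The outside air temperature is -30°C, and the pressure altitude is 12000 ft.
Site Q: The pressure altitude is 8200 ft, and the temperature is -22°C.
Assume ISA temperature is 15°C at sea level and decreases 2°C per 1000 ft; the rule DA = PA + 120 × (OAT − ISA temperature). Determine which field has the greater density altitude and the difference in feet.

Site P by 3752 ft

Site P: ISA temp = -9°C, deviation -21°C, DA = 12000 + 120 × (-21) = 9480 ft.
Site Q: ISA temp = -1.4°C, deviation -20.6°C, DA = 8200 + 120 × (-20.6) = 5728 ft.
Site P is higher by 9480 − 5728 = 3752 ft.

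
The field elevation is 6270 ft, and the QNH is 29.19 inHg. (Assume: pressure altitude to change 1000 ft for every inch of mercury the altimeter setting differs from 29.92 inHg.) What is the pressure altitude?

Pressure correction = (29.92 − 29.19) × 1000 = +730 ft.
Pressure altitude = 6270 + (+730) = 7000 ft.

7000 ft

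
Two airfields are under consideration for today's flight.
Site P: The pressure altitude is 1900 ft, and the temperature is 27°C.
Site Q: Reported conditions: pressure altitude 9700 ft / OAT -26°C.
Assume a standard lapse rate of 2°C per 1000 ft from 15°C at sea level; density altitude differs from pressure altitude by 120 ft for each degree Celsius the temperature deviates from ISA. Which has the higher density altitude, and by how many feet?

Site Q by 3312 ft

Site P: ISA temp = 11.2°C, deviation +15.8°C, DA = 1900 + 120 × 15.8 = 3796 ft.
Site Q: ISA temp = -4.4°C, deviation -21.6°C, DA = 9700 + 120 × (-21.6) = 7108 ft.
Site Q is higher by 7108 − 3796 = 3312 ft.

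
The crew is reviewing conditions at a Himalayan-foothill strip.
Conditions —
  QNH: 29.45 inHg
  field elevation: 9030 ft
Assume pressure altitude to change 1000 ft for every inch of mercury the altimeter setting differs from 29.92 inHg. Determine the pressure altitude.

9500 ft

Pressure correction = (29.92 − 29.45) × 1000 = +470 ft.
Pressure altitude = 9030 + (+470) = 9500 ft.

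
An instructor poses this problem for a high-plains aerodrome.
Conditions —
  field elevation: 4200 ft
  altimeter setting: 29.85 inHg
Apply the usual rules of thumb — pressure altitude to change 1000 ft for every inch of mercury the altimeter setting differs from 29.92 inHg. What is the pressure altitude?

Pressure correction = (29.92 − 29.85) × 1000 = +70 ft.
Pressure altitude = 4200 + (+70) = 4270 ft.

4270 ft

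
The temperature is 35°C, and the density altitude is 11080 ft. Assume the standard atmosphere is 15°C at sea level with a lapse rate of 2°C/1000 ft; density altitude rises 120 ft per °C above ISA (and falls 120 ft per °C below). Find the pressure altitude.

DA = PA + 120 × (OAT − (15 − 2·PA/1000)) = PA + 120·OAT − 1800 + 0.24·PA = 1.24·PA + 120·OAT − 1800.
So 1.24·PA = 11080 − 120 × 35 + 1800 = 8680.
PA = 8680 / 1.24 = 7000 ft.

7000 ft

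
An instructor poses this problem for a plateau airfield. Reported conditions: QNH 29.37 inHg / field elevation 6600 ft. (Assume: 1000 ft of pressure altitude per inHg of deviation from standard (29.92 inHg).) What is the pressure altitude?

7150 ft

Pressure correction = (29.92 − 29.37) × 1000 = +550 ft.
Pressure altitude = 6600 + (+550) = 7150 ft.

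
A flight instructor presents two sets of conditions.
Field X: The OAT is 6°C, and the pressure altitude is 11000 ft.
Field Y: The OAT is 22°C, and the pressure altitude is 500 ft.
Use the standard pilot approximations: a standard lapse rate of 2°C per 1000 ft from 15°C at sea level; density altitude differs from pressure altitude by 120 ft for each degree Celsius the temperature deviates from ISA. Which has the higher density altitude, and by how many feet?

Field X: ISA temp = -7°C, deviation +13°C, DA = 11000 + 120 × 13 = 12560 ft.
Field Y: ISA temp = 14°C, deviation +8°C, DA = 500 + 120 × 8 = 1460 ft.
Field X is higher by 12560 − 1460 = 11100 ft.

Field X by 11100 ft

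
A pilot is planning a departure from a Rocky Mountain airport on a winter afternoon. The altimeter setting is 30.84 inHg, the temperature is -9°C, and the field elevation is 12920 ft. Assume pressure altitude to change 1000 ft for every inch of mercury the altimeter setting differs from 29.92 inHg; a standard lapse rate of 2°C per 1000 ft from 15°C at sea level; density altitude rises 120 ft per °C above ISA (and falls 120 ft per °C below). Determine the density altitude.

12000 ft

Pressure altitude = 12920 + (29.92 − 30.84) × 1000 = 12920 + (-920) = 12000 ft.
ISA temperature at 12000 ft = 15 − 2 × (12000/1000) = -9°C.
ISA deviation = -9 − (-9) = 0°C.
Density altitude = 12000 + 120 × (0) = 12000 ft.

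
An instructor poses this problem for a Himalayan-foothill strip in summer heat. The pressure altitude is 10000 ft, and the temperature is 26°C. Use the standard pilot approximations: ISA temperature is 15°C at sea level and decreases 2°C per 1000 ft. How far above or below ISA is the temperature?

ISA temperature at 10000 ft = 15 − 2 × (10000/1000) = -5°C.
Deviation = OAT − ISA = 26 − (-5) = +31°C.

ISA+31°C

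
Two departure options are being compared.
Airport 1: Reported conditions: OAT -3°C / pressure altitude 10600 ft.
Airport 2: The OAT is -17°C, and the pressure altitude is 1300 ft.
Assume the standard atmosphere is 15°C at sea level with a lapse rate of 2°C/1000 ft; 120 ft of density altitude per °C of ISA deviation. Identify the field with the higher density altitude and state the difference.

Airport 1 by 13212 ft

Airport 1: ISA temp = -6.2°C, deviation +3.2°C, DA = 10600 + 120 × 3.2 = 10984 ft.
Airport 2: ISA temp = 12.4°C, deviation -29.4°C, DA = 1300 + 120 × (-29.4) = -2228 ft.
Airport 1 is higher by 10984 − (-2228) = 13212 ft.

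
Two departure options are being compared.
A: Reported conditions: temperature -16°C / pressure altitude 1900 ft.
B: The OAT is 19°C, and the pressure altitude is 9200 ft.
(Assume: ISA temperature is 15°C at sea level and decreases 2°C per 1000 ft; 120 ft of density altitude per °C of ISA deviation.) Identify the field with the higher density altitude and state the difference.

B by 13252 ft

A: ISA temp = 11.2°C, deviation -27.2°C, DA = 1900 + 120 × (-27.2) = -1364 ft.
B: ISA temp = -3.4°C, deviation +22.4°C, DA = 9200 + 120 × 22.4 = 11888 ft.
B is higher by 11888 − (-1364) = 13252 ft.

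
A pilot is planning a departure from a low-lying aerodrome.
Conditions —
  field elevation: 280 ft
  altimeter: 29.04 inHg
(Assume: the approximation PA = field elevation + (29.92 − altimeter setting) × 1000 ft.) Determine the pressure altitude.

1160 ft

Pressure correction = (29.92 − 29.04) × 1000 = +880 ft.
Pressure altitude = 280 + (+880) = 1160 ft.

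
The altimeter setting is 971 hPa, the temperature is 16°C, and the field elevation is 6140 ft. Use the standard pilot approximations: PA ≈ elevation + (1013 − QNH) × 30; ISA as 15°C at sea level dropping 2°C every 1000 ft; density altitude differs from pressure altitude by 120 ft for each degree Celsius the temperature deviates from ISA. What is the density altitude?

Pressure altitude = 6140 + (1013 − 971) × 30 = 6140 + (+1260) = 7400 ft.
ISA temperature at 7400 ft = 15 − 2 × (7400/1000) = 0.2°C.
ISA deviation = 16 − 0.2 = +15.8°C.
Density altitude = 7400 + 120 × (15.8) = 9296 ft.

9296 ft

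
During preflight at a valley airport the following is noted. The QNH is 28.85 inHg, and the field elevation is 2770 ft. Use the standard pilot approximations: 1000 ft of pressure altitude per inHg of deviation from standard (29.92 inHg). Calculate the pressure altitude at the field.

Pressure correction = (29.92 − 28.85) × 1000 = +1070 ft.
Pressure altitude = 2770 + (+1070) = 3840 ft.

3840 ft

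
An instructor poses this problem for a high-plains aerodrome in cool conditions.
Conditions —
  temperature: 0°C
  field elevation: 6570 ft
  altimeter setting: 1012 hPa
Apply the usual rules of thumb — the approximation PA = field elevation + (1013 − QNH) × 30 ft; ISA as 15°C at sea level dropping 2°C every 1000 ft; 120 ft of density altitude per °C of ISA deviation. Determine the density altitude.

6384 ft

Pressure altitude = 6570 + (1013 − 1012) × 30 = 6570 + (+30) = 6600 ft.
ISA temperature at 6600 ft = 15 − 2 × (6600/1000) = 1.8°C.
ISA deviation = 0 − 1.8 = -1.8°C.
Density altitude = 6600 + 120 × (-1.8) = 6384 ft.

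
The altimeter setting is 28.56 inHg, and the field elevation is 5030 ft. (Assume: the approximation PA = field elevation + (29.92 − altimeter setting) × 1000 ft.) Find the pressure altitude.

6390 ft

Pressure correction = (29.92 − 28.56) × 1000 = +1360 ft.
Pressure altitude = 5030 + (+1360) = 6390 ft.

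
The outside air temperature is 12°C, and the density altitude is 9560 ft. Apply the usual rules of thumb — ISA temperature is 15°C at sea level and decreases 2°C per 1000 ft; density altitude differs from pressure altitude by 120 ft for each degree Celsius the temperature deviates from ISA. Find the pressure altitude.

DA = PA + 120 × (OAT − (15 − 2·PA/1000)) = PA + 120·OAT − 1800 + 0.24·PA = 1.24·PA + 120·OAT − 1800.
So 1.24·PA = 9560 − 120 × 12 + 1800 = 9920.
PA = 9920 / 1.24 = 8000 ft.

8000 ft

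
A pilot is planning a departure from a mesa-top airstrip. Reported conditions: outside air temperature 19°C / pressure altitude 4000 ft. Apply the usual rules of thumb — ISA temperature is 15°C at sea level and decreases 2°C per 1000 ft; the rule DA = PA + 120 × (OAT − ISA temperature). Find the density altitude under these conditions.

5440 ft

ISA temperature at 4000 ft = 15 − 2 × (4000/1000) = 7°C.
ISA deviation = 19 − 7 = +12°C.
Density altitude = 4000 + 120 × (12) = 4000 + (+1440) = 5440 ft.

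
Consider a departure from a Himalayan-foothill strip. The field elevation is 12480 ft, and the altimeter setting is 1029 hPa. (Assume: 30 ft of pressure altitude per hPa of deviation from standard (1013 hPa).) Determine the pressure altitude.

12000 ft

Pressure correction = (1013 − 1029) × 30 = -480 ft.
Pressure altitude = 12480 + (-480) = 12000 ft.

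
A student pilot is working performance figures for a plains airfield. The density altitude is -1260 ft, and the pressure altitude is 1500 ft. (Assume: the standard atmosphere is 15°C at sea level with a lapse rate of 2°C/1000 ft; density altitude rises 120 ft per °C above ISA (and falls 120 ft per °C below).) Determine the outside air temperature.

Density altitude − pressure altitude = -1260 − 1500 = -2760 ft.
At 120 ft/°C that is an ISA deviation of -2760/120 = -23°C.
ISA temperature at 1500 ft = 15 − 2 × (1500/1000) = 12°C.
OAT = ISA + deviation = 12 + (-23) = -11°C.

-11°C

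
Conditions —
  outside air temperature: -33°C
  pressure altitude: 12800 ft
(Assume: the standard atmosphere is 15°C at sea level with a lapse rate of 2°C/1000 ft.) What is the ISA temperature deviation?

ISA temperature at 12800 ft = 15 − 2 × (12800/1000) = -10.6°C.
Deviation = OAT − ISA = -33 − (-10.6) = -22.4°C.

ISA-22.4°C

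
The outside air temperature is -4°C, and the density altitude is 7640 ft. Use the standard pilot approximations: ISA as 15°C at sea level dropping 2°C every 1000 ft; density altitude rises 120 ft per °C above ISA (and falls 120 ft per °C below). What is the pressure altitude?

DA = PA + 120 × (OAT − (15 − 2·PA/1000)) = PA + 120·OAT − 1800 + 0.24·PA = 1.24·PA + 120·OAT − 1800.
So 1.24·PA = 7640 − 120 × (-4) + 1800 = 9920.
PA = 9920 / 1.24 = 8000 ft.

8000 ft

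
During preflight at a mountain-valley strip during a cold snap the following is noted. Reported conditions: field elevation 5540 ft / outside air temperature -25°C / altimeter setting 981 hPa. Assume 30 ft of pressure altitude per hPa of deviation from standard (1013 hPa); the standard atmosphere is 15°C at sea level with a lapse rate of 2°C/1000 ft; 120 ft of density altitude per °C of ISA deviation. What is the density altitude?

Pressure altitude = 5540 + (1013 − 981) × 30 = 5540 + (+960) = 6500 ft.
ISA temperature at 6500 ft = 15 − 2 × (6500/1000) = 2°C.
ISA deviation = -25 − 2 = -27°C.
Density altitude = 6500 + 120 × (-27) = 3260 ft.

3260 ft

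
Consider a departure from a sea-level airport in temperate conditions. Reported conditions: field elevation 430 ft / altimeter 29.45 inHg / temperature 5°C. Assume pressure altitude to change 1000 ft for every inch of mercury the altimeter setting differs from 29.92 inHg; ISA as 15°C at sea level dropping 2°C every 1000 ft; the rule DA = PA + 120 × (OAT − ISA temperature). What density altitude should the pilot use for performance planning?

-84 ft

Pressure altitude = 430 + (29.92 − 29.45) × 1000 = 430 + (+470) = 900 ft.
ISA temperature at 900 ft = 15 − 2 × (900/1000) = 13.2°C.
ISA deviation = 5 − 13.2 = -8.2°C.
Density altitude = 900 + 120 × (-8.2) = -84 ft.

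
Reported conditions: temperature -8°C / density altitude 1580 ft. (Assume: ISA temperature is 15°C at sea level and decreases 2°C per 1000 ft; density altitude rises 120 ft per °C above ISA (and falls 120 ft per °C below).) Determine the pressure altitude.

3500 ft

DA = PA + 120 × (OAT − (15 − 2·PA/1000)) = PA + 120·OAT − 1800 + 0.24·PA = 1.24·PA + 120·OAT − 1800.
So 1.24·PA = 1580 − 120 × (-8) + 1800 = 4340.
PA = 4340 / 1.24 = 3500 ft.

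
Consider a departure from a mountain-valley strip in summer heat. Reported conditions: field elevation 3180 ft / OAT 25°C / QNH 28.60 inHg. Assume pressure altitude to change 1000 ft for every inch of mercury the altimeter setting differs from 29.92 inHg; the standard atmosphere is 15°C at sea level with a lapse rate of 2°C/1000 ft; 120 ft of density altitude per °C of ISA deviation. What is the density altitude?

6780 ft

Pressure altitude = 3180 + (29.92 − 28.60) × 1000 = 3180 + (+1320) = 4500 ft.
ISA temperature at 4500 ft = 15 − 2 × (4500/1000) = 6°C.
ISA deviation = 25 − 6 = +19°C.
Density altitude = 4500 + 120 × (19) = 6780 ft.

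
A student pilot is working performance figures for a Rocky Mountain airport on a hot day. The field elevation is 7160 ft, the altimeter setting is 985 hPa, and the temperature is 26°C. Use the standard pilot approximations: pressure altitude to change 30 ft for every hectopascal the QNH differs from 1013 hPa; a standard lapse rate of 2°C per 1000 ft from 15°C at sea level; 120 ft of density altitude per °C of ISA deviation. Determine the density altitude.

11240 ft

Pressure altitude = 7160 + (1013 − 985) × 30 = 7160 + (+840) = 8000 ft.
ISA temperature at 8000 ft = 15 − 2 × (8000/1000) = -1°C.
ISA deviation = 26 − (-1) = +27°C.
Density altitude = 8000 + 120 × (27) = 11240 ft.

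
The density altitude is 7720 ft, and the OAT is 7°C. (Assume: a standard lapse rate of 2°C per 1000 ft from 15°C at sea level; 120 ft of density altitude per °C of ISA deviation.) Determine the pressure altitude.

7000 ft

DA = PA + 120 × (OAT − (15 − 2·PA/1000)) = PA + 120·OAT − 1800 + 0.24·PA = 1.24·PA + 120·OAT − 1800.
So 1.24·PA = 7720 − 120 × 7 + 1800 = 8680.
PA = 8680 / 1.24 = 7000 ft.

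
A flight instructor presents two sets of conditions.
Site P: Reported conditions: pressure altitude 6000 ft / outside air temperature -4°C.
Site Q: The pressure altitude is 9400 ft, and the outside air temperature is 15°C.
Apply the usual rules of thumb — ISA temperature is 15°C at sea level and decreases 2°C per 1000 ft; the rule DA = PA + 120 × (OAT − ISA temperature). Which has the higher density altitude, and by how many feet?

Site P: ISA temp = 3°C, deviation -7°C, DA = 6000 + 120 × (-7) = 5160 ft.
Site Q: ISA temp = -3.8°C, deviation +18.8°C, DA = 9400 + 120 × 18.8 = 11656 ft.
Site Q is higher by 11656 − 5160 = 6496 ft.

Site Q by 6496 ft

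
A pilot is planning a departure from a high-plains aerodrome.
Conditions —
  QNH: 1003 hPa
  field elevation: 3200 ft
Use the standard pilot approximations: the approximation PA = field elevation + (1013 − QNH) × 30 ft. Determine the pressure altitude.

3500 ft

Pressure correction = (1013 − 1003) × 30 = +300 ft.
Pressure altitude = 3200 + (+300) = 3500 ft.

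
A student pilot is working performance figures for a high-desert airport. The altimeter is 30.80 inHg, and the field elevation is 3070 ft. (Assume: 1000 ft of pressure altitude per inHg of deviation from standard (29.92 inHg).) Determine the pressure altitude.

2190 ft

Pressure correction = (29.92 − 30.80) × 1000 = -880 ft.
Pressure altitude = 3070 + (-880) = 2190 ft.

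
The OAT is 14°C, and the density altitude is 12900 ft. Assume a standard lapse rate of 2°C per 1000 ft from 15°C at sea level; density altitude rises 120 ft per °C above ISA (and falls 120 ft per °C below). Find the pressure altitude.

10500 ft

DA = PA + 120 × (OAT − (15 − 2·PA/1000)) = PA + 120·OAT − 1800 + 0.24·PA = 1.24·PA + 120·OAT − 1800.
So 1.24·PA = 12900 − 120 × 14 + 1800 = 13020.
PA = 13020 / 1.24 = 10500 ft.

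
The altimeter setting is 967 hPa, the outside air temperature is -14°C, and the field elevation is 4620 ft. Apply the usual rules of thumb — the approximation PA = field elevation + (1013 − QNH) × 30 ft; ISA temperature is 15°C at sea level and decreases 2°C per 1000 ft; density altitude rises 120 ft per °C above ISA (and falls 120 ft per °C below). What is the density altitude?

3960 ft

Pressure altitude = 4620 + (1013 − 967) × 30 = 4620 + (+1380) = 6000 ft.
ISA temperature at 6000 ft = 15 − 2 × (6000/1000) = 3°C.
ISA deviation = -14 − 3 = -17°C.
Density altitude = 6000 + 120 × (-17) = 3960 ft.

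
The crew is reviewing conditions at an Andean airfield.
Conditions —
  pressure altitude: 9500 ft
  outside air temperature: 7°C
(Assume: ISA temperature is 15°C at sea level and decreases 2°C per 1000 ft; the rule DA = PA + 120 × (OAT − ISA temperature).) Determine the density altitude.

ISA temperature at 9500 ft = 15 − 2 × (9500/1000) = -4°C.
ISA deviation = 7 − (-4) = +11°C.
Density altitude = 9500 + 120 × (11) = 9500 + (+1320) = 10820 ft.

10820 ft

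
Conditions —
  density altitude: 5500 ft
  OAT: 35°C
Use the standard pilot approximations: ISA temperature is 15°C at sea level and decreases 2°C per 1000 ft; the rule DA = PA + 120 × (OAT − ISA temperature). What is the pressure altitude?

2500 ft

DA = PA + 120 × (OAT − (15 − 2·PA/1000)) = PA + 120·OAT − 1800 + 0.24·PA = 1.24·PA + 120·OAT − 1800.
So 1.24·PA = 5500 − 120 × 35 + 1800 = 3100.
PA = 3100 / 1.24 = 2500 ft.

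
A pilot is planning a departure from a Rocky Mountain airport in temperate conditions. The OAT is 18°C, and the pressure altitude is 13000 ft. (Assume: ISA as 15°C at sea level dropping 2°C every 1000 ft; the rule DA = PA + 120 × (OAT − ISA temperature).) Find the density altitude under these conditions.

ISA temperature at 13000 ft = 15 − 2 × (13000/1000) = -11°C.
ISA deviation = 18 − (-11) = +29°C.
Density altitude = 13000 + 120 × (29) = 13000 + (+3480) = 16480 ft.

16480 ft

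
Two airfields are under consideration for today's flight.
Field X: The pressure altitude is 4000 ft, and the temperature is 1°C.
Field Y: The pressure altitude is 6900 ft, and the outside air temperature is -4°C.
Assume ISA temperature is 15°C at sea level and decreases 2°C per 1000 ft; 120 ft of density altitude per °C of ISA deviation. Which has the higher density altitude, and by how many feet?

Field X: ISA temp = 7°C, deviation -6°C, DA = 4000 + 120 × (-6) = 3280 ft.
Field Y: ISA temp = 1.2°C, deviation -5.2°C, DA = 6900 + 120 × (-5.2) = 6276 ft.
Field Y is higher by 6276 − 3280 = 2996 ft.

Field Y by 2996 ft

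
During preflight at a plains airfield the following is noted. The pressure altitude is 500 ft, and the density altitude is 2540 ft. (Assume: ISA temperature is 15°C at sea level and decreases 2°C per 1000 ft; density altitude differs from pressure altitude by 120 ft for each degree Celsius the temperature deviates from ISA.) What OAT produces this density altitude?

Density altitude − pressure altitude = 2540 − 500 = +2040 ft.
At 120 ft/°C that is an ISA deviation of 2040/120 = +17°C.
ISA temperature at 500 ft = 15 − 2 × (500/1000) = 14°C.
OAT = ISA + deviation = 14 + (+17) = 31°C.

31°C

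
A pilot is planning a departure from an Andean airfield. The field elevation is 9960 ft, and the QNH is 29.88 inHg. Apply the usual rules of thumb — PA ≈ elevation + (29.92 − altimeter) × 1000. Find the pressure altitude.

10000 ft

Pressure correction = (29.92 − 29.88) × 1000 = +40 ft.
Pressure altitude = 9960 + (+40) = 10000 ft.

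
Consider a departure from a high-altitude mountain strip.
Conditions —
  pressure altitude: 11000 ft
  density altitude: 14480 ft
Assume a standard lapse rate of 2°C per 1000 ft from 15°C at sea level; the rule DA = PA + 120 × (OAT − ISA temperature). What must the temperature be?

Density altitude − pressure altitude = 14480 − 11000 = +3480 ft.
At 120 ft/°C that is an ISA deviation of 3480/120 = +29°C.
ISA temperature at 11000 ft = 15 − 2 × (11000/1000) = -7°C.
OAT = ISA + deviation = -7 + (+29) = 22°C.

22°C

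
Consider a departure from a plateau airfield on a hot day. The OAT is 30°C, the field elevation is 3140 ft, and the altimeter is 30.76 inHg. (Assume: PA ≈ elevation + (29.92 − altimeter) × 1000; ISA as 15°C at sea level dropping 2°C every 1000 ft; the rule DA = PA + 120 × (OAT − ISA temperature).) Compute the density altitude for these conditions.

Pressure altitude = 3140 + (29.92 − 30.76) × 1000 = 3140 + (-840) = 2300 ft.
ISA temperature at 2300 ft = 15 − 2 × (2300/1000) = 10.4°C.
ISA deviation = 30 − 10.4 = +19.6°C.
Density altitude = 2300 + 120 × (19.6) = 4652 ft.

4652 ft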